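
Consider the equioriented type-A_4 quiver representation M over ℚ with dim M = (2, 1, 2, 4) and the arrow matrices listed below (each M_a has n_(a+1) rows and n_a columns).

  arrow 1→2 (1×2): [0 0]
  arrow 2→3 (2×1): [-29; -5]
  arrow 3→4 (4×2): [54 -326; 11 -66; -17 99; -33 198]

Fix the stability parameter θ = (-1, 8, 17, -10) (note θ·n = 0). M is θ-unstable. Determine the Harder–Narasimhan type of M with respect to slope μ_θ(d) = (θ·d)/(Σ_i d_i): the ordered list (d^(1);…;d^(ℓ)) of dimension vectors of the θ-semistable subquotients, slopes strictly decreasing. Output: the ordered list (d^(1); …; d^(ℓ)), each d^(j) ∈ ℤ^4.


Via rank(M_{q-1}∘⋯∘M_p): M ≅ I[1,1]^2, I[2,4], I[3,4], I[4,4]^2.
μ_θ-semistable layers: μ^(1)=5; μ^(2)=7/2; μ^(3)=-1; μ^(4)=-10

((0, 1, 1, 1); (0, 0, 1, 1); (2, 0, 0, 0); (0, 0, 0, 2))


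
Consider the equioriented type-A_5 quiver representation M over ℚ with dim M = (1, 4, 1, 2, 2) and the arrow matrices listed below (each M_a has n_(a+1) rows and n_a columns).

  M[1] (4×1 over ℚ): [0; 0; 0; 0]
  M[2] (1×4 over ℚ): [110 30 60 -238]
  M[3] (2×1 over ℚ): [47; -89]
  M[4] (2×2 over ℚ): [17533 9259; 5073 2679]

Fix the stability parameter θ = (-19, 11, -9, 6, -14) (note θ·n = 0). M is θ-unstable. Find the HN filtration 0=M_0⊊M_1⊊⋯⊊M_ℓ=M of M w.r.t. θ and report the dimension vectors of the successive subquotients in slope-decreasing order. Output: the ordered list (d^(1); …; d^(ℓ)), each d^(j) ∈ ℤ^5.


Via rank(M_{q-1}∘⋯∘M_p): M ≅ I[1,1], I[2,2]^3, I[2,4], I[4,5], I[5,5].
μ_θ-semistable layers: μ^(1)=11; μ^(2)=6; μ^(3)=1; μ^(4)=-4; μ^(5)=-14; μ^(6)=-19

((0, 3, 0, 0, 0); (0, 0, 0, 1, 0); (0, 1, 1, 0, 0); (0, 0, 0, 1, 1); (0, 0, 0, 0, 1); (1, 0, 0, 0, 0))


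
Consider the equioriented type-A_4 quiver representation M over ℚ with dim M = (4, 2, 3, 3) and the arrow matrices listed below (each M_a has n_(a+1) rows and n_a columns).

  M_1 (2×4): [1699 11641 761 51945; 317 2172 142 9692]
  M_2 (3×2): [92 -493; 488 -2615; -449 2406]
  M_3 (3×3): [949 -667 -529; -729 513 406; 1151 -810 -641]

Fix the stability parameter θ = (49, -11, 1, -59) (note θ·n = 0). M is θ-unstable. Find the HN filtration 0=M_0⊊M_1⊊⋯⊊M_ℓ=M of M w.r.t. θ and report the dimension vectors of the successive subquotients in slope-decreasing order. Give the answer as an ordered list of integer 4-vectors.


Barcode: M ≅ I[1,1]^2, I[1,4]^2, I[3,4]. HN layers by μ_θ (3 steps, strictly decreasing):
  μ^(1)=49; μ^(2)=-5; μ^(3)=-29

((2, 0, 0, 0); (2, 2, 2, 2); (0, 0, 1, 1))


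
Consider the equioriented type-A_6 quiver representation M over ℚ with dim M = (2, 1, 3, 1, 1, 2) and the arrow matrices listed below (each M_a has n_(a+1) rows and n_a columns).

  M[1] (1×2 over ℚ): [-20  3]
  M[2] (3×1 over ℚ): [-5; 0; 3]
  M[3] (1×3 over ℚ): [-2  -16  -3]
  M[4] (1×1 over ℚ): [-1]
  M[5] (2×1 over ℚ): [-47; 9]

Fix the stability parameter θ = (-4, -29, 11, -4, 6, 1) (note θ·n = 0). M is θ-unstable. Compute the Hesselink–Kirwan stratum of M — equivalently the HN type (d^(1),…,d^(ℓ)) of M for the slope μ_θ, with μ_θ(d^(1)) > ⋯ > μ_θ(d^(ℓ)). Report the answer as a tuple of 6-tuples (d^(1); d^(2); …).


Barcode: M ≅ I[1,1], I[1,6], I[3,3]^2, I[6,6]. HN layers by μ_θ (5 steps, strictly decreasing):
  μ^(1)=11; μ^(2)=7/2; μ^(3)=1; μ^(4)=-4; μ^(5)=-33/2

((0, 0, 2, 0, 0, 0); (0, 0, 1, 1, 1, 1); (0, 0, 0, 0, 0, 1); (1, 0, 0, 0, 0, 0); (1, 1, 0, 0, 0, 0))


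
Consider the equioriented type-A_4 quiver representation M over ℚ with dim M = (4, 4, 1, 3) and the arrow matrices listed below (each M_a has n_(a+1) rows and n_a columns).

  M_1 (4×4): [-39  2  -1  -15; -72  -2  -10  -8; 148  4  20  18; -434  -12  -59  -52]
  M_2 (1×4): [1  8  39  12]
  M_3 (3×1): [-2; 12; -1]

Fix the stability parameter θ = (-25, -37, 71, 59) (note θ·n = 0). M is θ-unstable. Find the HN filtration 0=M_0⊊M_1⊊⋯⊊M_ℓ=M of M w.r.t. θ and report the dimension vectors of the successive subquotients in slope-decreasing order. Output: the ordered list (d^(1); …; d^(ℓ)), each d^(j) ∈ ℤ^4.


Via rank(M_{q-1}∘⋯∘M_p): M ≅ I[1,2]^3, I[1,4], I[4,4]^2.
μ_θ-semistable layers: μ^(1)=65; μ^(2)=59; μ^(3)=-31

((0, 0, 1, 1); (0, 0, 0, 2); (4, 4, 0, 0))


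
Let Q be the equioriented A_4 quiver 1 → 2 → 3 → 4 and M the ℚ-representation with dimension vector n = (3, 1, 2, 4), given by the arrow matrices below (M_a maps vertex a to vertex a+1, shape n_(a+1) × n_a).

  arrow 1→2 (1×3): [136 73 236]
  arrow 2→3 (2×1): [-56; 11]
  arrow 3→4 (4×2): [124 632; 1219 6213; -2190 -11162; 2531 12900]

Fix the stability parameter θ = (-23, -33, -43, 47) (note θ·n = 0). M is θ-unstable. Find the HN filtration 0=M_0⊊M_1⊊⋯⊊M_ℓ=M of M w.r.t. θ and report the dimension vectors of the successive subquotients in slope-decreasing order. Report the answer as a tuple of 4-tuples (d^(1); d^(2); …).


Barcode: M ≅ I[1,1]^2, I[1,4], I[3,4], I[4,4]^2. HN layers by μ_θ (4 steps, strictly decreasing):
  μ^(1)=47; μ^(2)=-23; μ^(3)=-33; μ^(4)=-43

((0, 0, 0, 4); (2, 0, 0, 0); (1, 1, 1, 0); (0, 0, 1, 0))


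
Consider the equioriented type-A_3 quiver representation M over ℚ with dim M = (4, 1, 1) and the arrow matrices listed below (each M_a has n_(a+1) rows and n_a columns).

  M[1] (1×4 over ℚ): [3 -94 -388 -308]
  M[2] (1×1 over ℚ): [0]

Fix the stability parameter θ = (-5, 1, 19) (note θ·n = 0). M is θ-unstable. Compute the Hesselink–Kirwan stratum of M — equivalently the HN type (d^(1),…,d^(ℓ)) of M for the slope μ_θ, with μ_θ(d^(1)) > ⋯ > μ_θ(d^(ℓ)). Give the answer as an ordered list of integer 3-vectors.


Via rank(M_{q-1}∘⋯∘M_p): M ≅ I[1,1]^3, I[1,2], I[3,3].
μ_θ-semistable layers: μ^(1)=19; μ^(2)=1; μ^(3)=-5

((0, 0, 1); (0, 1, 0); (4, 0, 0))


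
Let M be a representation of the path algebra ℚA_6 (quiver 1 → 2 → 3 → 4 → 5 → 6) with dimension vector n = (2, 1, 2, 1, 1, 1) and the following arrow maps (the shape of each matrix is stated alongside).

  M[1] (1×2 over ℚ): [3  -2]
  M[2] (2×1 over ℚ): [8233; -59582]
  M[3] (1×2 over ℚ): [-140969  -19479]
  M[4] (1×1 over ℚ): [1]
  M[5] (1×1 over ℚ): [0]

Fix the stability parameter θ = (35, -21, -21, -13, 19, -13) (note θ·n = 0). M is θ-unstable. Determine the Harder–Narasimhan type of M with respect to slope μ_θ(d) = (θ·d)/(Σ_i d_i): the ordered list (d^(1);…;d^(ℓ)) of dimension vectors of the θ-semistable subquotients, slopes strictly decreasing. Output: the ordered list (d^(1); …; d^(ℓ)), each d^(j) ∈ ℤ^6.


Interval decomposition of M: I[1,1], I[1,5], I[3,3], I[6,6].
HN type (ℓ=5): μ^(1)=35; μ^(2)=19; μ^(3)=-5; μ^(4)=-13; μ^(5)=-21

((1, 0, 0, 0, 0, 0); (0, 0, 0, 0, 1, 0); (1, 1, 1, 1, 0, 0); (0, 0, 0, 0, 0, 1); (0, 0, 1, 0, 0, 0))


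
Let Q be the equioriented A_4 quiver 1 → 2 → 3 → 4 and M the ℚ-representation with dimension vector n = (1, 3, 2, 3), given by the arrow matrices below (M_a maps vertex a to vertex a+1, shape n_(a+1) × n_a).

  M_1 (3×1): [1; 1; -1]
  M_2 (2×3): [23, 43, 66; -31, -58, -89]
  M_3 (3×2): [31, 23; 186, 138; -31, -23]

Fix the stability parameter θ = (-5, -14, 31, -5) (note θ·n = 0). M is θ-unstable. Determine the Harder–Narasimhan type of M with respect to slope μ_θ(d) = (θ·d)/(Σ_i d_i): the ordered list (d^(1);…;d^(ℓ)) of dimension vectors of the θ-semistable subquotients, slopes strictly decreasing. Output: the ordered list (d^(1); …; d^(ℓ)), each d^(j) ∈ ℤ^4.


Barcode: M ≅ I[1,2], I[2,3], I[2,4], I[4,4]^2. HN layers by μ_θ (5 steps, strictly decreasing):
  μ^(1)=31; μ^(2)=13; μ^(3)=-5; μ^(4)=-19/2; μ^(5)=-14

((0, 0, 1, 0); (0, 0, 1, 1); (0, 0, 0, 2); (1, 1, 0, 0); (0, 2, 0, 0))


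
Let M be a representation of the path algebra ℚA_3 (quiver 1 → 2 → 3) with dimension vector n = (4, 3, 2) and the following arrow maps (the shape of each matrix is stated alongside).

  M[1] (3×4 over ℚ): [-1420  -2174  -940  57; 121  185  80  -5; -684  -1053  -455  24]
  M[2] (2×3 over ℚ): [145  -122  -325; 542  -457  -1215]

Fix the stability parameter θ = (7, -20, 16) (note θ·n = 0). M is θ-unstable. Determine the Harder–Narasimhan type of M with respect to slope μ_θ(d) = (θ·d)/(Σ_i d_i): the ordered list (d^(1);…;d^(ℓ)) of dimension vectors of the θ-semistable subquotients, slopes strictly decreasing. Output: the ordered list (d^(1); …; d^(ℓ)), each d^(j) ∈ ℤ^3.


Barcode: M ≅ I[1,1], I[1,2], I[1,3]^2. HN layers by μ_θ (3 steps, strictly decreasing):
  μ^(1)=16; μ^(2)=7; μ^(3)=-13/2

((0, 0, 2); (1, 0, 0); (3, 3, 0))


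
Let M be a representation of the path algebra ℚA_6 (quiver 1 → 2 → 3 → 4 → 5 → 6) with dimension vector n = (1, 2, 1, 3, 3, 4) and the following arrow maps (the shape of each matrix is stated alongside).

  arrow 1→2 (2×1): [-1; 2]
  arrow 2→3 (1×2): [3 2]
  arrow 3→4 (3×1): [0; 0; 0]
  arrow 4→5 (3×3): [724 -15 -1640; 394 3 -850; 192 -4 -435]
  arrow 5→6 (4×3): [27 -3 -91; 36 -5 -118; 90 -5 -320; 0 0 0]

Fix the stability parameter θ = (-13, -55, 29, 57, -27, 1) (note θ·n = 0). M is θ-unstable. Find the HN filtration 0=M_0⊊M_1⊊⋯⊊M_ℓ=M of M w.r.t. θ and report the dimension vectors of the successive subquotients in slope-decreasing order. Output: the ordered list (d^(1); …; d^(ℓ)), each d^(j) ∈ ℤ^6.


Via rank(M_{q-1}∘⋯∘M_p): M ≅ I[1,3], I[2,2], I[4,5], I[4,6]^2, I[6,6]^2.
μ_θ-semistable layers: μ^(1)=29; μ^(2)=15; μ^(3)=31/3; μ^(4)=1; μ^(5)=-34; μ^(6)=-55

((0, 0, 1, 0, 0, 0); (0, 0, 0, 1, 1, 0); (0, 0, 0, 2, 2, 2); (0, 0, 0, 0, 0, 2); (1, 1, 0, 0, 0, 0); (0, 1, 0, 0, 0, 0))


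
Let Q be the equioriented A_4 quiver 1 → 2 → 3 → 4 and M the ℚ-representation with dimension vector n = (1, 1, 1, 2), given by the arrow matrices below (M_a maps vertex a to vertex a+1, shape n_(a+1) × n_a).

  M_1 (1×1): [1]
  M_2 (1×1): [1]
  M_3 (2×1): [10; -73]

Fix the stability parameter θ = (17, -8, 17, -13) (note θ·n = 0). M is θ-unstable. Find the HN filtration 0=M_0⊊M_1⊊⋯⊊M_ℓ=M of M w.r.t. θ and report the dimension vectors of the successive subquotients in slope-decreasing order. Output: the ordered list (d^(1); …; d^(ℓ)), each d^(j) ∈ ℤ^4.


Barcode: M ≅ I[1,4], I[4,4]. HN layers by μ_θ (2 steps, strictly decreasing):
  μ^(1)=13/4; μ^(2)=-13

((1, 1, 1, 1); (0, 0, 0, 1))


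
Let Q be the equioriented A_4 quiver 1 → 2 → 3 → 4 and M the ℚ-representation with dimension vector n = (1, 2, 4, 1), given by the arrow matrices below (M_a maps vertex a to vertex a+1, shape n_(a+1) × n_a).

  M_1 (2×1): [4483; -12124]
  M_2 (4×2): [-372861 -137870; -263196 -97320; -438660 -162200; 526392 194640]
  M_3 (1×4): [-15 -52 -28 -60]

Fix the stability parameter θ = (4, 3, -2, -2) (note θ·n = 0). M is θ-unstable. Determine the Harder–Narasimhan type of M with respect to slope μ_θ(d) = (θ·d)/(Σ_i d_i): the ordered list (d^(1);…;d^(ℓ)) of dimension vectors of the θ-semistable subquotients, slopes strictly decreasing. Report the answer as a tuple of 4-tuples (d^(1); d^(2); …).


Interval decomposition of M: I[1,4], I[2,2], I[3,3]^3.
HN type (ℓ=3): μ^(1)=3; μ^(2)=3/4; μ^(3)=-2

((0, 1, 0, 0); (1, 1, 1, 1); (0, 0, 3, 0))


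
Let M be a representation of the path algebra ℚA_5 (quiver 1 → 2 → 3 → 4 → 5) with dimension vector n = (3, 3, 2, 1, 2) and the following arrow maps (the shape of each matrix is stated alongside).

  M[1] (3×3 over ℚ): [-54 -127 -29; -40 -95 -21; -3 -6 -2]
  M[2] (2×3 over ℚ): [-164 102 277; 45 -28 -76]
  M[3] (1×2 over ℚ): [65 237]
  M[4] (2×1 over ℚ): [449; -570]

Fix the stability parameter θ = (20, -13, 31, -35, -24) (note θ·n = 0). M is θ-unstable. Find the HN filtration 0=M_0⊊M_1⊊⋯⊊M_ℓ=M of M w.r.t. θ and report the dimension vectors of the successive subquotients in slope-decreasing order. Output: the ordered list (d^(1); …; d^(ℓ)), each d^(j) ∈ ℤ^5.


Barcode: M ≅ I[1,2], I[1,3], I[1,5], I[5,5]. HN layers by μ_θ (4 steps, strictly decreasing):
  μ^(1)=31; μ^(2)=7/2; μ^(3)=-21/5; μ^(4)=-24

((0, 0, 1, 0, 0); (2, 2, 0, 0, 0); (1, 1, 1, 1, 1); (0, 0, 0, 0, 1))


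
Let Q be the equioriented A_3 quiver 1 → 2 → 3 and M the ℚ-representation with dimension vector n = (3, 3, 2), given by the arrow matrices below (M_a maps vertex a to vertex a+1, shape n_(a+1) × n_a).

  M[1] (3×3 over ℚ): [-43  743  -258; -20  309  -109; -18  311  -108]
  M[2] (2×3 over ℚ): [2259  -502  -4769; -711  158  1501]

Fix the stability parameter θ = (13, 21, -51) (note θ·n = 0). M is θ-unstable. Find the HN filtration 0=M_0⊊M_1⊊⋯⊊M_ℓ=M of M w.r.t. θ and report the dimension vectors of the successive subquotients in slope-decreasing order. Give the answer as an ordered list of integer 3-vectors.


Via rank(M_{q-1}∘⋯∘M_p): M ≅ I[1,2]^2, I[1,3], I[3,3].
μ_θ-semistable layers: μ^(1)=21; μ^(2)=13; μ^(3)=-17/3; μ^(4)=-51

((0, 2, 0); (2, 0, 0); (1, 1, 1); (0, 0, 1))


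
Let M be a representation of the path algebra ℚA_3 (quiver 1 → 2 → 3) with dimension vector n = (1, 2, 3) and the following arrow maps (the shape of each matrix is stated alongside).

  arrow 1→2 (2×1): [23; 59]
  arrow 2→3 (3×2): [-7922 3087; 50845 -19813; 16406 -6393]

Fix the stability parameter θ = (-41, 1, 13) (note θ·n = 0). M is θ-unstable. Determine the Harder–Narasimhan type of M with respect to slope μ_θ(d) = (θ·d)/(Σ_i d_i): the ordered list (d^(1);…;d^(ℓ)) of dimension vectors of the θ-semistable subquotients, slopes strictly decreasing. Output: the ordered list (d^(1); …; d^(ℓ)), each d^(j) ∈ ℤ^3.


Via rank(M_{q-1}∘⋯∘M_p): M ≅ I[1,3], I[2,3], I[3,3].
μ_θ-semistable layers: μ^(1)=13; μ^(2)=1; μ^(3)=-41

((0, 0, 3); (0, 2, 0); (1, 0, 0))


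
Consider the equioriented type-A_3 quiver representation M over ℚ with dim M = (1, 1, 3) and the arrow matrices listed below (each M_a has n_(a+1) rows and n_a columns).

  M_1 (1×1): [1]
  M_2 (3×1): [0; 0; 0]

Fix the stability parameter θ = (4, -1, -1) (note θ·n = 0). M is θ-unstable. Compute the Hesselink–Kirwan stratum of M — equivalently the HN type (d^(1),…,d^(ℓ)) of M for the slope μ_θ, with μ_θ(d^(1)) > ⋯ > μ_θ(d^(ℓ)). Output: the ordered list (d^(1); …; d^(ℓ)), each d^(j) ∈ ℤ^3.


Via rank(M_{q-1}∘⋯∘M_p): M ≅ I[1,2], I[3,3]^3.
μ_θ-semistable layers: μ^(1)=3/2; μ^(2)=-1

((1, 1, 0); (0, 0, 3))


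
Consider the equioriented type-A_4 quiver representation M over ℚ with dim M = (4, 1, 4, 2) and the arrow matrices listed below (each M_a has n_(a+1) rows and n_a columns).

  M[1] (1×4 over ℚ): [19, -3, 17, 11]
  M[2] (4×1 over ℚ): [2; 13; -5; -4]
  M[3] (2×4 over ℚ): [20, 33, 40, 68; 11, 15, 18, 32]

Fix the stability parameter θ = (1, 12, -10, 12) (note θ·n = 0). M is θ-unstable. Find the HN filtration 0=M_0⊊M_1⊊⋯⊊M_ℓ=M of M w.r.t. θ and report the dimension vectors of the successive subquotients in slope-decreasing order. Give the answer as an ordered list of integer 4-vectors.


Interval decomposition of M: I[1,1]^3, I[1,4], I[3,3]^2, I[3,4].
HN type (ℓ=3): μ^(1)=12; μ^(2)=1; μ^(3)=-10

((0, 0, 0, 2); (4, 1, 1, 0); (0, 0, 3, 0))


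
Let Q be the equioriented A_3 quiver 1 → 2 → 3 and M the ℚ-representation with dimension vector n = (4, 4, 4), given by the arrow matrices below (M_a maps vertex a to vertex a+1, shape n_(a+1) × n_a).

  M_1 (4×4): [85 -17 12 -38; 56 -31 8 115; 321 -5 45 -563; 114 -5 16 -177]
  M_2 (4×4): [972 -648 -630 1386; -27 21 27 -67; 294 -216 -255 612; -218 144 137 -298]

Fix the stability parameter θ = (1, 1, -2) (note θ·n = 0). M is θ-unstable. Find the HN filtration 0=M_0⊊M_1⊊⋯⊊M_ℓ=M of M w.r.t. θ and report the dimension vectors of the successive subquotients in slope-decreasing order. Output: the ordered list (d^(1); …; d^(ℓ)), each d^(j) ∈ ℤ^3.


Barcode: M ≅ I[1,2], I[1,3]^3, I[3,3]. HN layers by μ_θ (3 steps, strictly decreasing):
  μ^(1)=1; μ^(2)=0; μ^(3)=-2

((1, 1, 0); (3, 3, 3); (0, 0, 1))


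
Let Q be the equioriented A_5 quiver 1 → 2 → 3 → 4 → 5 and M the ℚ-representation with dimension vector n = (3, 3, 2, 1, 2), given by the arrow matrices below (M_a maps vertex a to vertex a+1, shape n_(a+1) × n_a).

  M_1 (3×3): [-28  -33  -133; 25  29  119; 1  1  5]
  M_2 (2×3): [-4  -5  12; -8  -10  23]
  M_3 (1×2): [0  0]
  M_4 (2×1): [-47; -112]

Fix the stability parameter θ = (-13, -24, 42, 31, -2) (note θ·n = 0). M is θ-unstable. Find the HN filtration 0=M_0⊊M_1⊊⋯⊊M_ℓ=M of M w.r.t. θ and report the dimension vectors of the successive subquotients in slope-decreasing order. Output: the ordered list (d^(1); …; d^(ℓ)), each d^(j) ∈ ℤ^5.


Interval decomposition of M: I[1,2], I[1,3]^2, I[4,5], I[5,5].
HN type (ℓ=4): μ^(1)=42; μ^(2)=29/2; μ^(3)=-2; μ^(4)=-37/2

((0, 0, 2, 0, 0); (0, 0, 0, 1, 1); (0, 0, 0, 0, 1); (3, 3, 0, 0, 0))


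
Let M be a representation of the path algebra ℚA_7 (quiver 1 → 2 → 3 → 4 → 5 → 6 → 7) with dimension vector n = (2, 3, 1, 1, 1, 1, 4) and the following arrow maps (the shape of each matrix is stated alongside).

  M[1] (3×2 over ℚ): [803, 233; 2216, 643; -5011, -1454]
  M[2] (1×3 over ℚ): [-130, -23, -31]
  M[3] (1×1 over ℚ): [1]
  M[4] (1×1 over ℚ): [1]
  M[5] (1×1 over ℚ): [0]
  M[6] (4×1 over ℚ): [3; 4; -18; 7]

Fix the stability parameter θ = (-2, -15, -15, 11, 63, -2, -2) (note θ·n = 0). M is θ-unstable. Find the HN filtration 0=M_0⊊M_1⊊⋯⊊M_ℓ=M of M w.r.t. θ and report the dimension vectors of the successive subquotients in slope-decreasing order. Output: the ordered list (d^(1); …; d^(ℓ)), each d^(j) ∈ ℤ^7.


Interval decomposition of M: I[1,2], I[1,5], I[2,2], I[6,7], I[7,7]^3.
HN type (ℓ=6): μ^(1)=63; μ^(2)=11; μ^(3)=-2; μ^(4)=-17/2; μ^(5)=-32/3; μ^(6)=-15

((0, 0, 0, 0, 1, 0, 0); (0, 0, 0, 1, 0, 0, 0); (0, 0, 0, 0, 0, 1, 4); (1, 1, 0, 0, 0, 0, 0); (1, 1, 1, 0, 0, 0, 0); (0, 1, 0, 0, 0, 0, 0))


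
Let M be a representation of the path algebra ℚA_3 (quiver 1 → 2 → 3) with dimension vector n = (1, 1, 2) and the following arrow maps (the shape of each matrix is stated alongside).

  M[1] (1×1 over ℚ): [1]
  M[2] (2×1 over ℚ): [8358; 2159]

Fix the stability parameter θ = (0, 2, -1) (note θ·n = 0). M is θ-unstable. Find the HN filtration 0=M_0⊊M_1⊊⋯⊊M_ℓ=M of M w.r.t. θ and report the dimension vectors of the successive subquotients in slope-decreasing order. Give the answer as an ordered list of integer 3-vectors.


Interval decomposition of M: I[1,3], I[3,3].
HN type (ℓ=3): μ^(1)=1/2; μ^(2)=0; μ^(3)=-1

((0, 1, 1); (1, 0, 0); (0, 0, 1))


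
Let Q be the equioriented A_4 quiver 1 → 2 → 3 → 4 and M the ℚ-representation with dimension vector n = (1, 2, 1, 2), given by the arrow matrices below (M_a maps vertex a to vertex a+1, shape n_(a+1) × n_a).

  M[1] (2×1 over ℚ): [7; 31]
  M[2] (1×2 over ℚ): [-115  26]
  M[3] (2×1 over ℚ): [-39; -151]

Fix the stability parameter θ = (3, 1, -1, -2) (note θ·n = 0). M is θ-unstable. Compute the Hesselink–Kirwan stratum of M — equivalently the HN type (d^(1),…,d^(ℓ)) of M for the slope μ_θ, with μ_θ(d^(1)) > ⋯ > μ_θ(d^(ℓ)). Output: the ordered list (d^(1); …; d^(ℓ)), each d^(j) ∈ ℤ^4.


Via rank(M_{q-1}∘⋯∘M_p): M ≅ I[1,4], I[2,2], I[4,4].
μ_θ-semistable layers: μ^(1)=1; μ^(2)=1/4; μ^(3)=-2

((0, 1, 0, 0); (1, 1, 1, 1); (0, 0, 0, 1))


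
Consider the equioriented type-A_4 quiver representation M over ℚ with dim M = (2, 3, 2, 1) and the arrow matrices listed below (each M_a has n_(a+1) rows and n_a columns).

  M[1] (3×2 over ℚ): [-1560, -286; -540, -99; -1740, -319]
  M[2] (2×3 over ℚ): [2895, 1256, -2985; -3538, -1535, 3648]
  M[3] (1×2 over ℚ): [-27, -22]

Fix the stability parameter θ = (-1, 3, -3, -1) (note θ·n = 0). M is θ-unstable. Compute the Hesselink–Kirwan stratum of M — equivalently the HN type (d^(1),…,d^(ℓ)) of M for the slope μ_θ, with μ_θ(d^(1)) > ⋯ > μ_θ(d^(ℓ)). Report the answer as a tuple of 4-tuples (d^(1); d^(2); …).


Interval decomposition of M: I[1,1], I[1,4], I[2,2], I[2,3].
HN type (ℓ=4): μ^(1)=3; μ^(2)=0; μ^(3)=-1/3; μ^(4)=-1

((0, 1, 0, 0); (0, 1, 1, 0); (0, 1, 1, 1); (2, 0, 0, 0))


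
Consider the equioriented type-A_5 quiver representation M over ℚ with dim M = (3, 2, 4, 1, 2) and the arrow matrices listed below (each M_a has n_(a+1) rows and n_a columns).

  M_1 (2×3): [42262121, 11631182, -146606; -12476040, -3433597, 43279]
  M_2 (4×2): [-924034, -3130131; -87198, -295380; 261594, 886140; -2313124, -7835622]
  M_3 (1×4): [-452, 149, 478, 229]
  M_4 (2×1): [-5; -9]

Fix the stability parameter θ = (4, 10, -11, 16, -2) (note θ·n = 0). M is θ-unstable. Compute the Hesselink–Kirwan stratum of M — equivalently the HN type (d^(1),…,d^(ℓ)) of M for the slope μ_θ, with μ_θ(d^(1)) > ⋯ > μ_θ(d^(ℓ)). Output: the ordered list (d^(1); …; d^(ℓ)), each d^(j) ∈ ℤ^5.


Barcode: M ≅ I[1,1], I[1,3], I[1,5], I[3,3]^2, I[5,5]. HN layers by μ_θ (5 steps, strictly decreasing):
  μ^(1)=7; μ^(2)=4; μ^(3)=1; μ^(4)=-2; μ^(5)=-11

((0, 0, 0, 1, 1); (1, 0, 0, 0, 0); (2, 2, 2, 0, 0); (0, 0, 0, 0, 1); (0, 0, 2, 0, 0))


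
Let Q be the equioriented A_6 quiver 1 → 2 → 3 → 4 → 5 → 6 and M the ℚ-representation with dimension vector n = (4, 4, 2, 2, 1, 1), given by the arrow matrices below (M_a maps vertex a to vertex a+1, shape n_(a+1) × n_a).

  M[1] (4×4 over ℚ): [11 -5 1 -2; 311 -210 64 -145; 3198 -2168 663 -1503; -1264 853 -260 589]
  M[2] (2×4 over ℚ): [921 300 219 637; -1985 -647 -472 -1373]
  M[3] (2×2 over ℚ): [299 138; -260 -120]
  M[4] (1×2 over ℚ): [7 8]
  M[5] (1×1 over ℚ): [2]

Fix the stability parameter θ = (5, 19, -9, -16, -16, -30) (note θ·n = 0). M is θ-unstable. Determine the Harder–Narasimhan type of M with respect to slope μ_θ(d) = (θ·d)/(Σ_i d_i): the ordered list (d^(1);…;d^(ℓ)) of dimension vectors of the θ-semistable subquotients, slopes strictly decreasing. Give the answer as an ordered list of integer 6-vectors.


Interval decomposition of M: I[1,2]^2, I[1,3], I[1,6], I[4,4].
HN type (ℓ=4): μ^(1)=19; μ^(2)=5; μ^(3)=-47/6; μ^(4)=-16

((0, 2, 0, 0, 0, 0); (3, 1, 1, 0, 0, 0); (1, 1, 1, 1, 1, 1); (0, 0, 0, 1, 0, 0))


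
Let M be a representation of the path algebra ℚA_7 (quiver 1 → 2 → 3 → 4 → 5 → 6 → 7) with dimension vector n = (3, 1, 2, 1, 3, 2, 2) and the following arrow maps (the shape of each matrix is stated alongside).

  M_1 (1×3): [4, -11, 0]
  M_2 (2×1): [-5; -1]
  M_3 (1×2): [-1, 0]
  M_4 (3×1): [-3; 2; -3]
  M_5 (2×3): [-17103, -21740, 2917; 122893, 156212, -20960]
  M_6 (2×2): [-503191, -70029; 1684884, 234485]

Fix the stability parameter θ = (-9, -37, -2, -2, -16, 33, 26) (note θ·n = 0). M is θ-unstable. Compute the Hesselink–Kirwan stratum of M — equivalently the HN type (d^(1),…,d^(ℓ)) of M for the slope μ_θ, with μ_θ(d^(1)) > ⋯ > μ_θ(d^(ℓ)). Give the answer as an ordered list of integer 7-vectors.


Interval decomposition of M: I[1,1]^2, I[1,7], I[3,3], I[5,5], I[5,7].
HN type (ℓ=6): μ^(1)=59/2; μ^(2)=-2; μ^(3)=-20/3; μ^(4)=-9; μ^(5)=-16; μ^(6)=-23

((0, 0, 0, 0, 0, 2, 2); (0, 0, 1, 0, 0, 0, 0); (0, 0, 1, 1, 1, 0, 0); (2, 0, 0, 0, 0, 0, 0); (0, 0, 0, 0, 2, 0, 0); (1, 1, 0, 0, 0, 0, 0))


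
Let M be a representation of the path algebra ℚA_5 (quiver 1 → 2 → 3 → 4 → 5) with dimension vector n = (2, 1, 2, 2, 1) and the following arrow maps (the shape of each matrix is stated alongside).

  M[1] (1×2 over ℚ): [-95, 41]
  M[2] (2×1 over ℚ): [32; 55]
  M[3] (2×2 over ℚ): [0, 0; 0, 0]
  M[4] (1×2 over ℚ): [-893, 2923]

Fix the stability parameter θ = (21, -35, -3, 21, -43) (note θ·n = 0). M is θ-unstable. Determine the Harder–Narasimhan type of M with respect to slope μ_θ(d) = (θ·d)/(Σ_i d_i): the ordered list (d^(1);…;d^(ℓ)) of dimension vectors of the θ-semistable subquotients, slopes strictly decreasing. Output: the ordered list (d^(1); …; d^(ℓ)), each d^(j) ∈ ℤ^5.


Interval decomposition of M: I[1,1], I[1,3], I[3,3], I[4,4], I[4,5].
HN type (ℓ=4): μ^(1)=21; μ^(2)=-3; μ^(3)=-7; μ^(4)=-11

((1, 0, 0, 1, 0); (0, 0, 2, 0, 0); (1, 1, 0, 0, 0); (0, 0, 0, 1, 1))


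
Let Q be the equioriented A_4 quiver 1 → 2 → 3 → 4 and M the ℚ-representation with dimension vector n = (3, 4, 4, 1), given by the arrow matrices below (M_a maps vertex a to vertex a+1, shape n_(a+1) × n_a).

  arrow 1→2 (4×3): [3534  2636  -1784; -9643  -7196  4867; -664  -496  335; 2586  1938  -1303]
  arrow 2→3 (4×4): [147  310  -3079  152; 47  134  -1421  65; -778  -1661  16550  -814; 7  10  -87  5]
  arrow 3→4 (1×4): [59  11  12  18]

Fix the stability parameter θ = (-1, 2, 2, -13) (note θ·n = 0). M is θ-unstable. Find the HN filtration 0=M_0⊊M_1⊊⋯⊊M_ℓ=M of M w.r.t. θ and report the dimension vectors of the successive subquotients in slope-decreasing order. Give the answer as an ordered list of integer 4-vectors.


Via rank(M_{q-1}∘⋯∘M_p): M ≅ I[1,3]^2, I[1,4], I[2,3].
μ_θ-semistable layers: μ^(1)=2; μ^(2)=-1; μ^(3)=-5/2

((0, 3, 3, 0); (2, 0, 0, 0); (1, 1, 1, 1))


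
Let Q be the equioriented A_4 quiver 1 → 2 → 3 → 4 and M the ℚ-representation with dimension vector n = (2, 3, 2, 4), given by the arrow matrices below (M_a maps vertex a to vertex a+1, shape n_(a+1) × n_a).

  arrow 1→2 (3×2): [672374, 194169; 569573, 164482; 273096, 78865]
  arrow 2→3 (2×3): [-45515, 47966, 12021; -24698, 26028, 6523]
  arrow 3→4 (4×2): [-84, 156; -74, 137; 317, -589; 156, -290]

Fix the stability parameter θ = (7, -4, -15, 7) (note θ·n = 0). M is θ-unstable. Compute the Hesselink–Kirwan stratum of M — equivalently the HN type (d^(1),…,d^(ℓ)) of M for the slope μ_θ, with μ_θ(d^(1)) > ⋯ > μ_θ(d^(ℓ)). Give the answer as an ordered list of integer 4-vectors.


Barcode: M ≅ I[1,4]^2, I[2,2], I[4,4]^2. HN layers by μ_θ (2 steps, strictly decreasing):
  μ^(1)=7; μ^(2)=-4

((0, 0, 0, 4); (2, 3, 2, 0))


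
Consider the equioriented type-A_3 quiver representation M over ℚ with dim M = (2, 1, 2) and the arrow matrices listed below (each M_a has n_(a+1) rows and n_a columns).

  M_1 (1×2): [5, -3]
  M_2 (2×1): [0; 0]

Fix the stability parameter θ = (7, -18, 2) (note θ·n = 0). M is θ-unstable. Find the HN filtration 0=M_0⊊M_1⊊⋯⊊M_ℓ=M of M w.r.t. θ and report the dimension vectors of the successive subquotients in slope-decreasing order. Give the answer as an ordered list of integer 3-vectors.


Via rank(M_{q-1}∘⋯∘M_p): M ≅ I[1,1], I[1,2], I[3,3]^2.
μ_θ-semistable layers: μ^(1)=7; μ^(2)=2; μ^(3)=-11/2

((1, 0, 0); (0, 0, 2); (1, 1, 0))


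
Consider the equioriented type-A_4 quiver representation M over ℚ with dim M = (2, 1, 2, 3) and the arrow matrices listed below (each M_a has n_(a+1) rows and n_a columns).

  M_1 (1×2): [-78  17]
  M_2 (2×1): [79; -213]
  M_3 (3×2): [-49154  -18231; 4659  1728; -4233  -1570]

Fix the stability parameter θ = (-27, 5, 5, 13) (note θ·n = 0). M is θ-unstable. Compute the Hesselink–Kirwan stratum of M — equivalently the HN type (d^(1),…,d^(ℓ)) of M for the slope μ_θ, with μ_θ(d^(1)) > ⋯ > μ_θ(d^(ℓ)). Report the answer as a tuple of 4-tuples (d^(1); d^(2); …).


Barcode: M ≅ I[1,1], I[1,4], I[3,4], I[4,4]. HN layers by μ_θ (3 steps, strictly decreasing):
  μ^(1)=13; μ^(2)=5; μ^(3)=-27

((0, 0, 0, 3); (0, 1, 2, 0); (2, 0, 0, 0))


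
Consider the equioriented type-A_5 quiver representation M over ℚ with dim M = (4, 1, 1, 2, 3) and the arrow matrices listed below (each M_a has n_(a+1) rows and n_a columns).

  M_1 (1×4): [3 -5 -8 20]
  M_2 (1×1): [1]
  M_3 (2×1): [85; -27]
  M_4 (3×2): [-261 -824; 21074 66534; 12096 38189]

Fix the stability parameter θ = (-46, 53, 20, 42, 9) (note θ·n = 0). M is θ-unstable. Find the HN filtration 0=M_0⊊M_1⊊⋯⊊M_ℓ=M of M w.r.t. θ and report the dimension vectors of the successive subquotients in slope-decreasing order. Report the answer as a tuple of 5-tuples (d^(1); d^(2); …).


Interval decomposition of M: I[1,1]^3, I[1,5], I[4,5], I[5,5].
HN type (ℓ=4): μ^(1)=31; μ^(2)=51/2; μ^(3)=9; μ^(4)=-46

((0, 1, 1, 1, 1); (0, 0, 0, 1, 1); (0, 0, 0, 0, 1); (4, 0, 0, 0, 0))


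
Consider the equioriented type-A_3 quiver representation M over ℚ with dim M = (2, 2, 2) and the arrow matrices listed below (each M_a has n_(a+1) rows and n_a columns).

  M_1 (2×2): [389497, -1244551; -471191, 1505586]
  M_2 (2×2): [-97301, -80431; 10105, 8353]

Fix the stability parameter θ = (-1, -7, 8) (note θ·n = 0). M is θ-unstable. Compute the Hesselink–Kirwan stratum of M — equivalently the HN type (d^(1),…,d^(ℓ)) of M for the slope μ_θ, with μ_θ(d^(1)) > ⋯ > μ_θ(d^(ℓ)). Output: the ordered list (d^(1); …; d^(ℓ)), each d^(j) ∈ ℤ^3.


Via rank(M_{q-1}∘⋯∘M_p): M ≅ I[1,3]^2.
μ_θ-semistable layers: μ^(1)=8; μ^(2)=-4

((0, 0, 2); (2, 2, 0))


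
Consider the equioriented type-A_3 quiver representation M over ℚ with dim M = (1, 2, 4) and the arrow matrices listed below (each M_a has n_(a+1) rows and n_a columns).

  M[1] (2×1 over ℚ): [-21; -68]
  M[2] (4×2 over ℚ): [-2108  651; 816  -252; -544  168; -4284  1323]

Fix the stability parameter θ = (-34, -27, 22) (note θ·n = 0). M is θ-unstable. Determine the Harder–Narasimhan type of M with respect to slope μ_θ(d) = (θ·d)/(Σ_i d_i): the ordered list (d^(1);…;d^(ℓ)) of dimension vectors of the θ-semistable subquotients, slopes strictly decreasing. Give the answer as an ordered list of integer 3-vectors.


Interval decomposition of M: I[1,2], I[2,3], I[3,3]^3.
HN type (ℓ=3): μ^(1)=22; μ^(2)=-27; μ^(3)=-34

((0, 0, 4); (0, 2, 0); (1, 0, 0))


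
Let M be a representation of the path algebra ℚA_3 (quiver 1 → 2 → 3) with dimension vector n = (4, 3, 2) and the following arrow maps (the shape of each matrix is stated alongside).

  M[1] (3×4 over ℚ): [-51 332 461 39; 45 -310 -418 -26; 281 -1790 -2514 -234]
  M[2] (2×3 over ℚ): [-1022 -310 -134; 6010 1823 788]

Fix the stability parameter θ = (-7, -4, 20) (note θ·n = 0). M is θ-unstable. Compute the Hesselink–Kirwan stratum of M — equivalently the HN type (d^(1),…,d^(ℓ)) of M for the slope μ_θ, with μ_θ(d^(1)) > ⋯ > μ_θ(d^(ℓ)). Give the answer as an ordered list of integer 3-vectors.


Barcode: M ≅ I[1,1], I[1,2], I[1,3]^2. HN layers by μ_θ (3 steps, strictly decreasing):
  μ^(1)=20; μ^(2)=-4; μ^(3)=-7

((0, 0, 2); (0, 3, 0); (4, 0, 0))


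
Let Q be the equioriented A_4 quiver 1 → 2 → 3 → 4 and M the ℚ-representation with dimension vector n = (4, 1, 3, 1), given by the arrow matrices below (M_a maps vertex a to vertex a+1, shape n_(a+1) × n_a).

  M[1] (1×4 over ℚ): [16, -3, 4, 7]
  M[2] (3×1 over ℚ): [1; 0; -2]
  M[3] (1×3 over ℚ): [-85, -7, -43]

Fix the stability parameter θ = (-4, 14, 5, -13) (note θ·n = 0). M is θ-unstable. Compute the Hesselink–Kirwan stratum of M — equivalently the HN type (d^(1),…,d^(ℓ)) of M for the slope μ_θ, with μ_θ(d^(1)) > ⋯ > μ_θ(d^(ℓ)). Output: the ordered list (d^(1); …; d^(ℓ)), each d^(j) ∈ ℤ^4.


Via rank(M_{q-1}∘⋯∘M_p): M ≅ I[1,1]^3, I[1,4], I[3,3]^2.
μ_θ-semistable layers: μ^(1)=5; μ^(2)=2; μ^(3)=-4

((0, 0, 2, 0); (0, 1, 1, 1); (4, 0, 0, 0))


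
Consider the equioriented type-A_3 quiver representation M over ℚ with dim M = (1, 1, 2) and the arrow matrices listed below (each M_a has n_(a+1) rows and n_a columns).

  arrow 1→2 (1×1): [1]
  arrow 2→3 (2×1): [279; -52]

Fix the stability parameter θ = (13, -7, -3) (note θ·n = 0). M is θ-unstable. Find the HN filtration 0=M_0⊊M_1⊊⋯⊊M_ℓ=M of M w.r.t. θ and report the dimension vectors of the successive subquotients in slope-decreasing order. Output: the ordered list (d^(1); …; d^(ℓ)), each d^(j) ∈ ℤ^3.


Via rank(M_{q-1}∘⋯∘M_p): M ≅ I[1,3], I[3,3].
μ_θ-semistable layers: μ^(1)=1; μ^(2)=-3

((1, 1, 1); (0, 0, 1))


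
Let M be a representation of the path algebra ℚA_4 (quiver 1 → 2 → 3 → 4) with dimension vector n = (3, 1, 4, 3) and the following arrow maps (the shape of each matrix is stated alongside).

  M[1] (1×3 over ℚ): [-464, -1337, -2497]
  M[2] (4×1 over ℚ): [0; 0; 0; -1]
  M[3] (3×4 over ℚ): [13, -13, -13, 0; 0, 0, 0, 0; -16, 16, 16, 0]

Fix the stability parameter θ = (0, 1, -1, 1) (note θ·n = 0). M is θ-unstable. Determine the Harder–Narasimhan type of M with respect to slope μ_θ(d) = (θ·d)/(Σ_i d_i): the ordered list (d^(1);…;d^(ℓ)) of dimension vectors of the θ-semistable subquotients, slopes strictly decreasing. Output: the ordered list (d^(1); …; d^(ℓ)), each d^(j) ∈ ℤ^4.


Via rank(M_{q-1}∘⋯∘M_p): M ≅ I[1,1]^2, I[1,3], I[3,3]^2, I[3,4], I[4,4]^2.
μ_θ-semistable layers: μ^(1)=1; μ^(2)=0; μ^(3)=-1

((0, 0, 0, 3); (3, 1, 1, 0); (0, 0, 3, 0))


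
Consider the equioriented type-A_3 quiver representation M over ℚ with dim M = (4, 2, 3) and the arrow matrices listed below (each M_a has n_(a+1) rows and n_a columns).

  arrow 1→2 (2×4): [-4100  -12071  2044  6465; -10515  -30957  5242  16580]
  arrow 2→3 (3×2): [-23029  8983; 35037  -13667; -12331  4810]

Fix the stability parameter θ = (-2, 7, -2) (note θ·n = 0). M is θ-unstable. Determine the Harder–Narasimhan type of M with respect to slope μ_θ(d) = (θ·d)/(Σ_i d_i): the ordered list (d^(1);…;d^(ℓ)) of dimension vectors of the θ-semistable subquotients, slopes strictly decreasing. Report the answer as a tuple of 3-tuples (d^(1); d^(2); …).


Barcode: M ≅ I[1,1]^2, I[1,3]^2, I[3,3]. HN layers by μ_θ (2 steps, strictly decreasing):
  μ^(1)=5/2; μ^(2)=-2

((0, 2, 2); (4, 0, 1))


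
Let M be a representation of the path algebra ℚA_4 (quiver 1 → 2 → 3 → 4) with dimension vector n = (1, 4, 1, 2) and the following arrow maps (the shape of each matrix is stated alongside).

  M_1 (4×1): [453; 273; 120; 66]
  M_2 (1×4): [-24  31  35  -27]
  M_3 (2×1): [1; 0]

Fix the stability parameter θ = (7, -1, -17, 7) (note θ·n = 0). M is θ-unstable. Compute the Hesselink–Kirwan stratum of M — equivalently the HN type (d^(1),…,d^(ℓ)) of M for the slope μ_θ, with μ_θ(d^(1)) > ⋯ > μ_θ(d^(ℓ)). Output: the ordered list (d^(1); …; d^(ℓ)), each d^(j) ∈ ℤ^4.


Barcode: M ≅ I[1,4], I[2,2]^3, I[4,4]. HN layers by μ_θ (3 steps, strictly decreasing):
  μ^(1)=7; μ^(2)=-1; μ^(3)=-11/3

((0, 0, 0, 2); (0, 3, 0, 0); (1, 1, 1, 0))


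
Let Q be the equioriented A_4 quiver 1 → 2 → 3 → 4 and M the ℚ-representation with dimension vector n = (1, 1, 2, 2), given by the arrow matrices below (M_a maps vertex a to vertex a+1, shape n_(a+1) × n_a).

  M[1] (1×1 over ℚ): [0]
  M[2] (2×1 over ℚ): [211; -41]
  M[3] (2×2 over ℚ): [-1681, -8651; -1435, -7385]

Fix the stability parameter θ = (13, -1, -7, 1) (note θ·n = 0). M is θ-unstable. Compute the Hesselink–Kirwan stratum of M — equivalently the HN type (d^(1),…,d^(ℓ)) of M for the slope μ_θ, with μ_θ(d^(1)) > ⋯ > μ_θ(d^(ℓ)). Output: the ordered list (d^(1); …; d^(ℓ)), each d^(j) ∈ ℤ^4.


Barcode: M ≅ I[1,1], I[2,3], I[3,4], I[4,4]. HN layers by μ_θ (4 steps, strictly decreasing):
  μ^(1)=13; μ^(2)=1; μ^(3)=-4; μ^(4)=-7

((1, 0, 0, 0); (0, 0, 0, 2); (0, 1, 1, 0); (0, 0, 1, 0))


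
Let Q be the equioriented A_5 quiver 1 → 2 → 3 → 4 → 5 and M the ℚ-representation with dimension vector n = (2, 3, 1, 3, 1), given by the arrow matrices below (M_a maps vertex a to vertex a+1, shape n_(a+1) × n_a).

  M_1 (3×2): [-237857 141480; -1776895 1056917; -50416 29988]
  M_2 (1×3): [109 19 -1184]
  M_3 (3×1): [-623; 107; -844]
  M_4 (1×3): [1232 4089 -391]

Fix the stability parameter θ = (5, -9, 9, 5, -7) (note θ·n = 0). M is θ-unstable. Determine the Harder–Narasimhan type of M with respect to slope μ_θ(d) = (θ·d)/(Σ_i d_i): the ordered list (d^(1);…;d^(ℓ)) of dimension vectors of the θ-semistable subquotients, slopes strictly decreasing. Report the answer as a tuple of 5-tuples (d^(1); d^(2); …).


Via rank(M_{q-1}∘⋯∘M_p): M ≅ I[1,2], I[1,5], I[2,2], I[4,4]^2.
μ_θ-semistable layers: μ^(1)=5; μ^(2)=7/3; μ^(3)=-2; μ^(4)=-9

((0, 0, 0, 2, 0); (0, 0, 1, 1, 1); (2, 2, 0, 0, 0); (0, 1, 0, 0, 0))


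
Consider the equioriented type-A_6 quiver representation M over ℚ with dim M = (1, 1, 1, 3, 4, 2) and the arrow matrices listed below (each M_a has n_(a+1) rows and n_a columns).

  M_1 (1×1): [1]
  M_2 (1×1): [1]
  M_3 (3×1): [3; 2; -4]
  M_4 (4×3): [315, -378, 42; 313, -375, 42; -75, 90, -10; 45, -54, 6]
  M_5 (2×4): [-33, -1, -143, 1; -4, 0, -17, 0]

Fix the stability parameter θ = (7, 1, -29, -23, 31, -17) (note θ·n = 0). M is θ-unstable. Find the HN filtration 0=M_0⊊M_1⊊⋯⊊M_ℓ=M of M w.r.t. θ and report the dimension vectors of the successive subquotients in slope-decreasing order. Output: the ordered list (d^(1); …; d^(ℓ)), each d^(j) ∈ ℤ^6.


Barcode: M ≅ I[1,6], I[4,4], I[4,6], I[5,5]^2. HN layers by μ_θ (4 steps, strictly decreasing):
  μ^(1)=31; μ^(2)=7; μ^(3)=-11; μ^(4)=-23

((0, 0, 0, 0, 2, 0); (0, 0, 0, 0, 2, 2); (1, 1, 1, 1, 0, 0); (0, 0, 0, 2, 0, 0))


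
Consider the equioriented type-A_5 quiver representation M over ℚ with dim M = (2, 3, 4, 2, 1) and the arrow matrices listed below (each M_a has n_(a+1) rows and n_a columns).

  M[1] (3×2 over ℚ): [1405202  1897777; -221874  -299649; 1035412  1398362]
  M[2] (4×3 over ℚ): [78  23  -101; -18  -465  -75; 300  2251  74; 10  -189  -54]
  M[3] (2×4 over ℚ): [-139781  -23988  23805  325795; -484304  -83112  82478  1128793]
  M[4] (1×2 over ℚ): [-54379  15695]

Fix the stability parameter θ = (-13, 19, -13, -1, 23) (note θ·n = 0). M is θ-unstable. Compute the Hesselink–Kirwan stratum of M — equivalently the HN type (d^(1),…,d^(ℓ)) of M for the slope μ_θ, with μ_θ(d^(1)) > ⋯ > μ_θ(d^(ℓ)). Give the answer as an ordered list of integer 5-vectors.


Interval decomposition of M: I[1,1], I[1,5], I[2,3], I[2,4], I[3,3].
HN type (ℓ=4): μ^(1)=23; μ^(2)=3; μ^(3)=5/3; μ^(4)=-13

((0, 0, 0, 0, 1); (0, 1, 1, 0, 0); (0, 2, 2, 2, 0); (2, 0, 1, 0, 0))


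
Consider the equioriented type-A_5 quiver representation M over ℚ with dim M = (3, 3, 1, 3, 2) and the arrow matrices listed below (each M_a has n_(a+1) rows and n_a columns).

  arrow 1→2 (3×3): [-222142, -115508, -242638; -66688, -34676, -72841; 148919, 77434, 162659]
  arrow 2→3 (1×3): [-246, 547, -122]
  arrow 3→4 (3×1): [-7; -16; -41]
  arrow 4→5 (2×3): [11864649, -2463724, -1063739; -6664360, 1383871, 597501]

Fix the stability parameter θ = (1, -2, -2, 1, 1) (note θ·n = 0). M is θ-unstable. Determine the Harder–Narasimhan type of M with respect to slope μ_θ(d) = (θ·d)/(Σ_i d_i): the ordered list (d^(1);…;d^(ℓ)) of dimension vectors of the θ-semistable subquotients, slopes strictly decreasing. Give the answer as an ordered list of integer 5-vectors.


Interval decomposition of M: I[1,1], I[1,2], I[1,5], I[2,2], I[4,4], I[4,5].
HN type (ℓ=4): μ^(1)=1; μ^(2)=-1/2; μ^(3)=-1; μ^(4)=-2

((1, 0, 0, 3, 2); (1, 1, 0, 0, 0); (1, 1, 1, 0, 0); (0, 1, 0, 0, 0))


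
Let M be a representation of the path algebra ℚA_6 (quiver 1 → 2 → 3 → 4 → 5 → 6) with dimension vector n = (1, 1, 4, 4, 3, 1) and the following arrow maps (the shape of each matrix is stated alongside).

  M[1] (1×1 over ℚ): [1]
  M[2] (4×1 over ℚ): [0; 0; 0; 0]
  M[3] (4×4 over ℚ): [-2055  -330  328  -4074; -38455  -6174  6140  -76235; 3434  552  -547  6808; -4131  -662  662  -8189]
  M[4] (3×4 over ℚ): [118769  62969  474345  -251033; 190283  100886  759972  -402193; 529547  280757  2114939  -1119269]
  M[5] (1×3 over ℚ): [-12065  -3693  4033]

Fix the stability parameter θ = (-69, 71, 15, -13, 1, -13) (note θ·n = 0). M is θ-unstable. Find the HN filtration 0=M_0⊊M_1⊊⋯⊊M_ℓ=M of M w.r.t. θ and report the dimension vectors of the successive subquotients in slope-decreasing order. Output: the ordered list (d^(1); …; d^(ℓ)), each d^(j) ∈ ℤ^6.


Barcode: M ≅ I[1,2], I[3,3], I[3,5]^2, I[3,6], I[4,4]. HN layers by μ_θ (6 steps, strictly decreasing):
  μ^(1)=71; μ^(2)=15; μ^(3)=1; μ^(4)=-5/2; μ^(5)=-13; μ^(6)=-69

((0, 1, 0, 0, 0, 0); (0, 0, 1, 0, 0, 0); (0, 0, 2, 2, 2, 0); (0, 0, 1, 1, 1, 1); (0, 0, 0, 1, 0, 0); (1, 0, 0, 0, 0, 0))
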